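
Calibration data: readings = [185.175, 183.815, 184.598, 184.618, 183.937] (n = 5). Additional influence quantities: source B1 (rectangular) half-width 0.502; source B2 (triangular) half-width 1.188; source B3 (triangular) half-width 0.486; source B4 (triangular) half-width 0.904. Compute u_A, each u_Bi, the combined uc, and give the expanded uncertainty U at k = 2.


mean = (185.175 + 183.815 + 184.598 + 184.618 + 183.937) / 5 = 184.4286
s = sqrt(sum((x - mean)^2)/(n-1)) = 0.55674438
u_A = s / sqrt(n) = 0.55674438 / sqrt(5) = 0.24898366
u_B1 = 0.502 / sqrt(3) = 0.28982984
u_B2 = 1.188 / sqrt(6) = 0.48499897
u_B3 = 0.486 / sqrt(6) = 0.19840867
u_B4 = 0.904 / sqrt(6) = 0.36905645
uc = sqrt(0.24898366^2 + 0.28982984^2 + 0.48499897^2 + 0.19840867^2 + 0.36905645^2) = 0.74618152
U = k * uc = 2 * 0.74618152
U = 1.4924

1.4924


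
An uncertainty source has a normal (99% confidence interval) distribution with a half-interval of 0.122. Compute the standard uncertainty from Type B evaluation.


u_B = half_width / 2.576
u_B = 0.122 / 2.576
u_B = 0.0474

0.0474


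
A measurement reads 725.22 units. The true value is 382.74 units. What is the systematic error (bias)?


Systematic error = measured - true
= 725.22 - 382.74
= 342.4800

342.4800


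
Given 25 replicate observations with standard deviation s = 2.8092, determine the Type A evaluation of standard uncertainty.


u_A = s / sqrt(n)
u_A = 2.8092 / sqrt(25)
u_A = 2.8092 / 5
u_A = 0.5618

0.5618


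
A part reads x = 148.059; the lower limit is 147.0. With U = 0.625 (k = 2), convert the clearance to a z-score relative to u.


u = U / k = 0.625 / 2 = 0.3125
margin = |LSL - x| = |147.0 - 148.059| = 1.059
z = margin / u = 1.059 / 0.3125
z = 3.3888

3.3888


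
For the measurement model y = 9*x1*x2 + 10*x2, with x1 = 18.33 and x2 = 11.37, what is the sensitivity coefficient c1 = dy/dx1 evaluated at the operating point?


y = 9*x1*x2 + 10*x2
dy/dx1 = 9*x2
Evaluate at x2 = 11.37: c1 = 9 * 11.37
c1 = 102.3300

102.3300


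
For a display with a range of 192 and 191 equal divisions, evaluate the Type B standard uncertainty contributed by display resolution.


resolution = range / divisions
resolution = 192 / 191 = 1.0052356
u_res = resolution / (2*sqrt(3))
u_res = 1.0052356 / 3.4641016
u_res = 0.2902

0.2902


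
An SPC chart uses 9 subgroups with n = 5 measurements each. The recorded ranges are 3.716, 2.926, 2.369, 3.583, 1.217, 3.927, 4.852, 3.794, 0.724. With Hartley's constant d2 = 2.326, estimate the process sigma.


R_bar = (3.716 + 2.926 + 2.369 + 3.583 + 1.217 + 3.927 + 4.852 + 3.794 + 0.724) / 9
R_bar = 27.108 / 9 = 3.012
sigma_hat = R_bar / d2 = 3.012 / 2.326 = 1.2949

1.2949


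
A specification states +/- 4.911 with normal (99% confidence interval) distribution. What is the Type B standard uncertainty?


u_B = half_width / 2.576
u_B = 4.911 / 2.576
u_B = 1.9064

1.9064


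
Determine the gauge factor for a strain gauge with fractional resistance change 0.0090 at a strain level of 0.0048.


GF = (dR/R) / epsilon
= 0.0090 / 0.0048
= 1.8750

1.8750


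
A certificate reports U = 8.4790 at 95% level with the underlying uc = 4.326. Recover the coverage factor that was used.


k = U / uc
k = 8.4790 / 4.326
k = 1.96

1.96


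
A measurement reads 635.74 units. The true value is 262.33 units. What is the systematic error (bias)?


Systematic error = measured - true
= 635.74 - 262.33
= 373.4100

373.4100


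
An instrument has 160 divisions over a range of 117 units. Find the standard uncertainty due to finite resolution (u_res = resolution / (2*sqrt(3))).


resolution = range / divisions
resolution = 117 / 160 = 0.73125
u_res = resolution / (2*sqrt(3))
u_res = 0.73125 / 3.4641016
u_res = 0.2111

0.2111


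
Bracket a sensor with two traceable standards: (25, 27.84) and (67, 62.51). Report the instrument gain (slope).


slope = (y2 - y1) / (x2 - x1)
= (62.51 - 27.84) / (67 - 25)
= 34.6700 / 42
= 0.8255

0.8255


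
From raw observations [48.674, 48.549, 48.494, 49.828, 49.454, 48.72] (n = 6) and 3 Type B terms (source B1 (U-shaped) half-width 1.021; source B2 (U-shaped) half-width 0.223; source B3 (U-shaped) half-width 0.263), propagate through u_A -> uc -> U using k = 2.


mean = (48.674 + 48.549 + 48.494 + 49.828 + 49.454 + 48.72) / 6 = 48.95316667
s = sqrt(sum((x - mean)^2)/(n-1)) = 0.55184288
u_A = s / sqrt(n) = 0.55184288 / sqrt(6) = 0.22528891
u_B1 = 1.021 / sqrt(2) = 0.72195602
u_B2 = 0.223 / sqrt(2) = 0.15768481
u_B3 = 0.263 / sqrt(2) = 0.18596908
uc = sqrt(0.22528891^2 + 0.72195602^2 + 0.15768481^2 + 0.18596908^2) = 0.79462229
U = k * uc = 2 * 0.79462229
U = 1.5892

1.5892


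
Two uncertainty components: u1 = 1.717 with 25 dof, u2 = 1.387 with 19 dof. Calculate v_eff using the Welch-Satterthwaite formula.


uc = sqrt(u1^2 + u2^2) = sqrt(1.717^2 + 1.387^2) = 2.2072286
v_eff = uc^4 / (u1^4/v1 + u2^4/v2)
= 2.2072286^4 / (1.717^4/25 + 1.387^4/19)
= 23.735001 / 0.54243269
v_eff = 43.7566

43.7566


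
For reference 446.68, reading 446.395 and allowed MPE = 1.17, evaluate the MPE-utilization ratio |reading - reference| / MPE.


e = indication - reference = 446.395 - 446.68 = -0.2850
|e| = 0.2850
ratio = |e| / MPE = 0.2850 / 1.17
ratio = 0.2436

0.2436


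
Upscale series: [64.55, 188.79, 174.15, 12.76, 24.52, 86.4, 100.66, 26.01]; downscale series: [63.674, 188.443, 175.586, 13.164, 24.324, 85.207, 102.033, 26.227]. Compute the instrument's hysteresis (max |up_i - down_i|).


|64.55 - 63.674| = 0.8760
|188.79 - 188.443| = 0.3470
|174.15 - 175.586| = 1.4360
|12.76 - 13.164| = 0.4040
|24.52 - 24.324| = 0.1960
|86.4 - 85.207| = 1.1930
|100.66 - 102.033| = 1.3730
|26.01 - 26.227| = 0.2170
hysteresis = max(diffs) = 1.4360

1.4360


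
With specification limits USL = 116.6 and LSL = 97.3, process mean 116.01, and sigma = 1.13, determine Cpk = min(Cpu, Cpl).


Cpu = (USL - mean) / (3*sigma) = (116.6 - 116.01) / (3*1.13) = 0.1740
Cpl = (mean - LSL) / (3*sigma) = (116.01 - 97.3) / (3*1.13) = 5.5192
Cpk = min(Cpu, Cpl) = 0.1740

0.1740


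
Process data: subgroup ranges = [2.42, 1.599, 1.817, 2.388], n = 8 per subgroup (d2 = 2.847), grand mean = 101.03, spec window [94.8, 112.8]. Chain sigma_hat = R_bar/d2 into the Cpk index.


R_bar = (2.42 + 1.599 + 1.817 + 2.388) / 4 = 2.056
sigma = R_bar / d2 = 2.056 / 2.847 = 0.72216368
Cp = (USL - LSL)/(6*sigma) = (112.8 - 94.8)/(6*0.72216368) = 4.1542
Cpu = (112.8 - 101.03)/(3*0.72216368) = 5.4327
Cpl = (101.03 - 94.8)/(3*0.72216368) = 2.8756
Cpk = min(Cpu, Cpl) = 2.8756

2.8756


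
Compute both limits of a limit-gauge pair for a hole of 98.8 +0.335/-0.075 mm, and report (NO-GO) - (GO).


GO = nominal - lower_tol (smallest hole = maximum material condition)
GO = 98.8 - 0.075 = 98.725
NO-GO = nominal + upper_tol (largest hole = least material condition)
NO-GO = 98.8 + 0.335 = 99.135
spread = NO-GO - GO = 99.135 - 98.725 = 0.4100

0.4100


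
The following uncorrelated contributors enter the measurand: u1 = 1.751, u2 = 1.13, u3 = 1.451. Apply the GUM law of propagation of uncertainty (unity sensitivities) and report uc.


uc = sqrt(1.751^2 + 1.13^2 + 1.451^2)
uc = sqrt(6.448302)
uc = 2.5394

2.5394


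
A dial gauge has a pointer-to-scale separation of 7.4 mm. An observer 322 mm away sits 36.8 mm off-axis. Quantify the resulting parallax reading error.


error = h * offset / d
= 7.4 * 36.8 / 322
= 0.8457

0.8457


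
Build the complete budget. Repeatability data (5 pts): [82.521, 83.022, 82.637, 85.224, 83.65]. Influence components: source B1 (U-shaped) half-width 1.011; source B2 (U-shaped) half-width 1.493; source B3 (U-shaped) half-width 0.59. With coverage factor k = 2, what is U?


mean = (82.521 + 83.022 + 82.637 + 85.224 + 83.65) / 5 = 83.4108
s = sqrt(sum((x - mean)^2)/(n-1)) = 1.1052813
u_A = s / sqrt(n) = 1.1052813 / sqrt(5) = 0.49429682
u_B1 = 1.011 / sqrt(2) = 0.71488496
u_B2 = 1.493 / sqrt(2) = 1.0557104
u_B3 = 0.59 / sqrt(2) = 0.417193
uc = sqrt(0.49429682^2 + 0.71488496^2 + 1.0557104^2 + 0.417193^2) = 1.4296728
U = k * uc = 2 * 1.4296728
U = 2.8593

2.8593


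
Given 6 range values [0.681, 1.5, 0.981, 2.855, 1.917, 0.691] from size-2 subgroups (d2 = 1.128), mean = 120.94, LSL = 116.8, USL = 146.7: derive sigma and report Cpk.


R_bar = (0.681 + 1.5 + 0.981 + 2.855 + 1.917 + 0.691) / 6 = 1.4375
sigma = R_bar / d2 = 1.4375 / 1.128 = 1.2743794
Cp = (USL - LSL)/(6*sigma) = (146.7 - 116.8)/(6*1.2743794) = 3.9104
Cpu = (146.7 - 120.94)/(3*1.2743794) = 6.7379
Cpl = (120.94 - 116.8)/(3*1.2743794) = 1.0829
Cpk = min(Cpu, Cpl) = 1.0829

1.0829


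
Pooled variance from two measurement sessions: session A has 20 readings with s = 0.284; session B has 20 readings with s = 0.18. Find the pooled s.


s_p = sqrt(((n1-1)*s1^2 + (n2-1)*s2^2) / (n1+n2-2))
numerator = (20-1)*0.284^2 + (20-1)*0.18^2 = 1.532464 + 0.6156 = 2.148064
denominator = 20 + 20 - 2 = 38
s_p^2 = 2.148064 / 38 = 0.056528
s_p = sqrt(0.056528) = 0.2378

0.2378


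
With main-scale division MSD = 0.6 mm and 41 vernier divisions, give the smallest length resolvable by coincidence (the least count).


LC = MSD / n_div
= 0.6 / 41
= 0.0146

0.0146


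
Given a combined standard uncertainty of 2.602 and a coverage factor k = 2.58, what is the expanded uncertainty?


U = k * uc
U = 2.58 * 2.602
U = 6.7132

6.7132


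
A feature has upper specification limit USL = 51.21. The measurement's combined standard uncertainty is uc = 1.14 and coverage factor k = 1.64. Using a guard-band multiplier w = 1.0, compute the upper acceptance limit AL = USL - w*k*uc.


U = k * uc = 1.64 * 1.14 = 1.8696
guard band g = w * U = 1.0 * 1.8696 = 1.8696
AL = USL - g = 51.21 - 1.8696
AL = 49.3404

49.3404


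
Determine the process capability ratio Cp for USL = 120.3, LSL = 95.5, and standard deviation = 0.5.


Cp = (USL - LSL) / (6 * sigma)
= (120.3 - 95.5) / (6 * 0.5)
= 24.8000 / 3.0000
= 8.2667

8.2667


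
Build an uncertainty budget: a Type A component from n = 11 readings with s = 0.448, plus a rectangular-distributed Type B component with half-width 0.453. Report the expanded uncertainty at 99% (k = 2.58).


u_A = s / sqrt(n) = 0.448 / sqrt(11) = 0.13507708
u_B = half_width / sqrt(3) = 0.453 / sqrt(3) = 0.26153967
uc = sqrt(u_A^2 + u_B^2) = sqrt(0.13507708^2 + 0.26153967^2) = 0.29436171
U = k * uc = 2.58 * 0.29436171
U = 0.7595

0.7595


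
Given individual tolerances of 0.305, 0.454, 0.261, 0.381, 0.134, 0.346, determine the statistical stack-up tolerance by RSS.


RSS = sqrt(0.305^2 + 0.454^2 + 0.261^2 + 0.381^2 + 0.134^2 + 0.346^2)
= sqrt(0.650095)
= 0.8063

0.8063


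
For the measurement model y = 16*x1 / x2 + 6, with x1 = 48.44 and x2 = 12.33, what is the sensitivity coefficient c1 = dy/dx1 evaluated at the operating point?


y = 16*x1 / x2 + 6
dy/dx1 = 16/x2
Evaluate at x2 = 12.33: c1 = 16 / 12.33
c1 = 1.2976

1.2976


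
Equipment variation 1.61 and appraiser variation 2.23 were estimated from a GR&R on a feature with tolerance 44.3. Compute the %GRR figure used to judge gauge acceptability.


GRR = sqrt(EV^2 + AV^2) = sqrt(1.61^2 + 2.23^2) = 2.7504545
%GRR = GRR / tol * 100 = 2.7504545 / 44.3 * 100
%GRR = 6.2087

6.2087


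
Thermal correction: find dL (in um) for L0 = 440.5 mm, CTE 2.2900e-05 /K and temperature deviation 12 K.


dL = L * alpha * dT
= 440.5 * 2.2900e-05 * 12
= 0.1210494 mm
dL_um = 0.1210494 * 1000 = 121.0494 um

121.0494


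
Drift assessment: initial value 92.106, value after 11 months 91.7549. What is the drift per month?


rate = (v2 - v1) / months
= (91.7549 - 92.106) / 11
= -0.3511 / 11
= -0.0319

-0.0319


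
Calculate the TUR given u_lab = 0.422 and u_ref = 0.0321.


TUR = u_lab / u_ref
= 0.422 / 0.0321
= 13.1464

13.1464


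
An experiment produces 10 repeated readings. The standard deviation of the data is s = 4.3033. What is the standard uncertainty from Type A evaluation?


u_A = s / sqrt(n)
u_A = 4.3033 / sqrt(10)
u_A = 4.3033 / 3.1622777
u_A = 1.3608

1.3608


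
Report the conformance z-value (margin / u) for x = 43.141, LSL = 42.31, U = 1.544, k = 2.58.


u = U / k = 1.544 / 2.58 = 0.59844961
margin = |LSL - x| = |42.31 - 43.141| = 0.831
z = margin / u = 0.831 / 0.59844961
z = 1.3886

1.3886


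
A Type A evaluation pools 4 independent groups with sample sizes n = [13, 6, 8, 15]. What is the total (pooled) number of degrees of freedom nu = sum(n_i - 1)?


nu = sum_i (n_i - 1)
nu = ((13 - 1) + (6 - 1) + (8 - 1) + (15 - 1))
nu = 12 + 5 + 7 + 14
nu = 38

38


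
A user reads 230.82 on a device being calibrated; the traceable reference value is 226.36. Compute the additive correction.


Correction = standard - reading
= 226.36 - 230.82
= -4.4600

-4.4600


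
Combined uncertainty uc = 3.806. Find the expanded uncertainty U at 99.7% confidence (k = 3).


U = k * uc
U = 3 * 3.806
U = 11.4180

11.4180


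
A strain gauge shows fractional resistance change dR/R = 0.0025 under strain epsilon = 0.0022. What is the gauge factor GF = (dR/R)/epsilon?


GF = (dR/R) / epsilon
= 0.0025 / 0.0022
= 1.1364

1.1364


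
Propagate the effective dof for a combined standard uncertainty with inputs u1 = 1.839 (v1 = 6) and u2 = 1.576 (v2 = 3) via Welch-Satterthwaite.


uc = sqrt(u1^2 + u2^2) = sqrt(1.839^2 + 1.576^2) = 2.4219201
v_eff = uc^4 / (u1^4/v1 + u2^4/v2)
= 2.4219201^4 / (1.839^4/6 + 1.576^4/3)
= 34.406401 / 3.9626127
v_eff = 8.6828

8.6828


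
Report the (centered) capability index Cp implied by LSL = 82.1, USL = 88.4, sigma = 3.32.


Cp = (USL - LSL) / (6 * sigma)
= (88.4 - 82.1) / (6 * 3.32)
= 6.3000 / 19.9200
= 0.3163

0.3163


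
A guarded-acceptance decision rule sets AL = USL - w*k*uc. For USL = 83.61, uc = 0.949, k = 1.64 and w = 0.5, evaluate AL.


U = k * uc = 1.64 * 0.949 = 1.55636
guard band g = w * U = 0.5 * 1.55636 = 0.77818
AL = USL - g = 83.61 - 0.77818
AL = 82.8318

82.8318


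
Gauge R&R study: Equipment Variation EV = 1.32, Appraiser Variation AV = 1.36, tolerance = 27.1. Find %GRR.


GRR = sqrt(EV^2 + AV^2) = sqrt(1.32^2 + 1.36^2) = 1.8952572
%GRR = GRR / tol * 100 = 1.8952572 / 27.1 * 100
%GRR = 6.9936

6.9936


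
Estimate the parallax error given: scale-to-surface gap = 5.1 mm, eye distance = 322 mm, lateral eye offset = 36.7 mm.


error = h * offset / d
= 5.1 * 36.7 / 322
= 0.5813

0.5813


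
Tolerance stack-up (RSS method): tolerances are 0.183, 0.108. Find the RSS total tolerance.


RSS = sqrt(0.183^2 + 0.108^2)
= sqrt(0.045153)
= 0.2125

0.2125


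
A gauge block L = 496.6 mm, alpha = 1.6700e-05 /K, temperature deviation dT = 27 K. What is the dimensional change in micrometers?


dL = L * alpha * dT
= 496.6 * 1.6700e-05 * 27
= 0.2239169 mm
dL_um = 0.2239169 * 1000 = 223.9169 um

223.9169


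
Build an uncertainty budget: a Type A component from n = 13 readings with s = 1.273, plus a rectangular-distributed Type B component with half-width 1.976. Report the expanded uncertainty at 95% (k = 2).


u_A = s / sqrt(n) = 1.273 / sqrt(13) = 0.35306667
u_B = half_width / sqrt(3) = 1.976 / sqrt(3) = 1.1408441
uc = sqrt(u_A^2 + u_B^2) = sqrt(0.35306667^2 + 1.1408441^2) = 1.1942283
U = k * uc = 2 * 1.1942283
U = 2.3885

2.3885


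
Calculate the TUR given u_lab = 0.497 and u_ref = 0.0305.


TUR = u_lab / u_ref
= 0.497 / 0.0305
= 16.2951

16.2951


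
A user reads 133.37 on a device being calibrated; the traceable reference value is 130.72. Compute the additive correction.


Correction = standard - reading
= 130.72 - 133.37
= -2.6500

-2.6500


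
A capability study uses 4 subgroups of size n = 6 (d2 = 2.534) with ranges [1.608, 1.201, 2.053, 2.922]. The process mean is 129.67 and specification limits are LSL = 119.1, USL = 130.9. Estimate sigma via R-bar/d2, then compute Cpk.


R_bar = (1.608 + 1.201 + 2.053 + 2.922) / 4 = 1.946
sigma = R_bar / d2 = 1.946 / 2.534 = 0.7679558
Cp = (USL - LSL)/(6*sigma) = (130.9 - 119.1)/(6*0.7679558) = 2.5609
Cpu = (130.9 - 129.67)/(3*0.7679558) = 0.5339
Cpl = (129.67 - 119.1)/(3*0.7679558) = 4.5879
Cpk = min(Cpu, Cpl) = 0.5339

0.5339


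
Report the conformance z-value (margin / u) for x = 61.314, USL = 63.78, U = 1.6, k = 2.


u = U / k = 1.6 / 2 = 0.8
margin = |USL - x| = |63.78 - 61.314| = 2.466
z = margin / u = 2.466 / 0.8
z = 3.0825

3.0825


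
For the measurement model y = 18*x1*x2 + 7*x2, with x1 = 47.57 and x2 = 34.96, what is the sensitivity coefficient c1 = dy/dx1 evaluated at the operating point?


y = 18*x1*x2 + 7*x2
dy/dx1 = 18*x2
Evaluate at x2 = 34.96: c1 = 18 * 34.96
c1 = 629.2800

629.2800


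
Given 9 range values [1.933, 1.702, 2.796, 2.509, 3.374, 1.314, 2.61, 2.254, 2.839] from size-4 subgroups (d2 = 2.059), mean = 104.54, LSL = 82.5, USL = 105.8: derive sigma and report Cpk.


R_bar = (1.933 + 1.702 + 2.796 + 2.509 + 3.374 + 1.314 + 2.61 + 2.254 + 2.839) / 9 = 2.3701111
sigma = R_bar / d2 = 2.3701111 / 2.059 = 1.1510982
Cp = (USL - LSL)/(6*sigma) = (105.8 - 82.5)/(6*1.1510982) = 3.3736
Cpu = (105.8 - 104.54)/(3*1.1510982) = 0.3649
Cpl = (104.54 - 82.5)/(3*1.1510982) = 6.3823
Cpk = min(Cpu, Cpl) = 0.3649

0.3649


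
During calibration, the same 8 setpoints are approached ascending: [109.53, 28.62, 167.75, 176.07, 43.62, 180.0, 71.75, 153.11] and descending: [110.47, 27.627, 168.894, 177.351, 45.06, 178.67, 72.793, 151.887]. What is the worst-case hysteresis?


|109.53 - 110.47| = 0.9400
|28.62 - 27.627| = 0.9930
|167.75 - 168.894| = 1.1440
|176.07 - 177.351| = 1.2810
|43.62 - 45.06| = 1.4400
|180.0 - 178.67| = 1.3300
|71.75 - 72.793| = 1.0430
|153.11 - 151.887| = 1.2230
hysteresis = max(diffs) = 1.4400

1.4400


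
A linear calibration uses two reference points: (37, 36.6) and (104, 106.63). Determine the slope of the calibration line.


slope = (y2 - y1) / (x2 - x1)
= (106.63 - 36.6) / (104 - 37)
= 70.0300 / 67
= 1.0452

1.0452


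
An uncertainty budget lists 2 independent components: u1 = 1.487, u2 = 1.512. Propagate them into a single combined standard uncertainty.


uc = sqrt(1.487^2 + 1.512^2)
uc = sqrt(4.497313)
uc = 2.1207

2.1207


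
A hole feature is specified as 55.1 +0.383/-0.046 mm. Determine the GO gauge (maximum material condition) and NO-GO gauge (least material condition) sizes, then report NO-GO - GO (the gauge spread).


GO = nominal - lower_tol (smallest hole = maximum material condition)
GO = 55.1 - 0.046 = 55.054
NO-GO = nominal + upper_tol (largest hole = least material condition)
NO-GO = 55.1 + 0.383 = 55.483
spread = NO-GO - GO = 55.483 - 55.054 = 0.4290

0.4290


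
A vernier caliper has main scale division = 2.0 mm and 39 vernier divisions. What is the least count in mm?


LC = MSD / n_div
= 2.0 / 39
= 0.0513

0.0513


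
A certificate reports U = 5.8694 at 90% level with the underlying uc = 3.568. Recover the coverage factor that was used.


k = U / uc
k = 5.8694 / 3.568
k = 1.645

1.645


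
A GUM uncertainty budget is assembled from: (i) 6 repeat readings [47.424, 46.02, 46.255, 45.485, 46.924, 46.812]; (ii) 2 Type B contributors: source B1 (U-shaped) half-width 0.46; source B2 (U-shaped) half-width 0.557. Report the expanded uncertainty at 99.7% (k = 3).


mean = (47.424 + 46.02 + 46.255 + 45.485 + 46.924 + 46.812) / 6 = 46.48666667
s = sqrt(sum((x - mean)^2)/(n-1)) = 0.70006847
u_A = s / sqrt(n) = 0.70006847 / sqrt(6) = 0.28580176
u_B1 = 0.46 / sqrt(2) = 0.32526912
u_B2 = 0.557 / sqrt(2) = 0.39385848
uc = sqrt(0.28580176^2 + 0.32526912^2 + 0.39385848^2) = 0.58532653
U = k * uc = 3 * 0.58532653
U = 1.7560

1.7560


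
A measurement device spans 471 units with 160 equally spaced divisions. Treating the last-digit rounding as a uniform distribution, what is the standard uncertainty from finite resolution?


resolution = range / divisions
resolution = 471 / 160 = 2.94375
u_res = resolution / (2*sqrt(3))
u_res = 2.94375 / 3.4641016
u_res = 0.8498

0.8498


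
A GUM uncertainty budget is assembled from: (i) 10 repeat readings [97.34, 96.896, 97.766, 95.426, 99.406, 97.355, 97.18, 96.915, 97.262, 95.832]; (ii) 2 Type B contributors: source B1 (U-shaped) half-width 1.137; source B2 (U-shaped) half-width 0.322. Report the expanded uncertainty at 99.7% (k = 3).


mean = (97.34 + 96.896 + 97.766 + 95.426 + 99.406 + 97.355 + 97.18 + 96.915 + 97.262 + 95.832) / 10 = 97.1378
s = sqrt(sum((x - mean)^2)/(n-1)) = 1.0743532
u_A = s / sqrt(n) = 1.0743532 / sqrt(10) = 0.33974031
u_B1 = 1.137 / sqrt(2) = 0.80398041
u_B2 = 0.322 / sqrt(2) = 0.22768838
uc = sqrt(0.33974031^2 + 0.80398041^2 + 0.22768838^2) = 0.90202549
U = k * uc = 3 * 0.90202549
U = 2.7061

2.7061


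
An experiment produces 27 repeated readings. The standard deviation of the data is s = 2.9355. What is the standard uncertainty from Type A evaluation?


u_A = s / sqrt(n)
u_A = 2.9355 / sqrt(27)
u_A = 2.9355 / 5.1961524
u_A = 0.5649

0.5649


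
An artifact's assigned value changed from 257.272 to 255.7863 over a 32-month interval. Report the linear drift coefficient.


rate = (v2 - v1) / months
= (255.7863 - 257.272) / 32
= -1.4857 / 32
= -0.0464

-0.0464


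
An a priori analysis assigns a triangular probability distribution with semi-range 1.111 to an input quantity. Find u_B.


u_B = half_width / sqrt(6)
u_B = 1.111 / 2.4494897
u_B = 0.4536

0.4536


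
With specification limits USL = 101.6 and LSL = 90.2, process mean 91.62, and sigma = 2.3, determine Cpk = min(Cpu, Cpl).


Cpu = (USL - mean) / (3*sigma) = (101.6 - 91.62) / (3*2.3) = 1.4464
Cpl = (mean - LSL) / (3*sigma) = (91.62 - 90.2) / (3*2.3) = 0.2058
Cpk = min(Cpu, Cpl) = 0.2058

0.2058


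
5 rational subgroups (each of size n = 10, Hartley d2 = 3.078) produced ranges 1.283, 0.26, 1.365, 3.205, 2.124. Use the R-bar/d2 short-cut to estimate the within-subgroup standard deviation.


R_bar = (1.283 + 0.26 + 1.365 + 3.205 + 2.124) / 5
R_bar = 8.237 / 5 = 1.6474
sigma_hat = R_bar / d2 = 1.6474 / 3.078 = 0.5352

0.5352


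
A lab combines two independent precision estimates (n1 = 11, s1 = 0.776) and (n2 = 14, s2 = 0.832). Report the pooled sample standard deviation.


s_p = sqrt(((n1-1)*s1^2 + (n2-1)*s2^2) / (n1+n2-2))
numerator = (11-1)*0.776^2 + (14-1)*0.832^2 = 6.02176 + 8.998912 = 15.020672
denominator = 11 + 14 - 2 = 23
s_p^2 = 15.020672 / 23 = 0.6530727
s_p = sqrt(0.6530727) = 0.8081

0.8081


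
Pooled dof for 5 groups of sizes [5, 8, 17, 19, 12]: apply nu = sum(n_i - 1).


nu = sum_i (n_i - 1)
nu = ((5 - 1) + (8 - 1) + (17 - 1) + (19 - 1) + (12 - 1))
nu = 4 + 7 + 16 + 18 + 11
nu = 56

56


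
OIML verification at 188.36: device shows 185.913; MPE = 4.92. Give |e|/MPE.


e = indication - reference = 185.913 - 188.36 = -2.4470
|e| = 2.4470
ratio = |e| / MPE = 2.4470 / 4.92
ratio = 0.4974

0.4974


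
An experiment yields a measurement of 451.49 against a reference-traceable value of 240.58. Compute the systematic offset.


Systematic error = measured - true
= 451.49 - 240.58
= 210.9100

210.9100


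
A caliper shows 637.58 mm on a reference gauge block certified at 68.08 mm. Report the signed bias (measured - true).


Systematic error = measured - true
= 637.58 - 68.08
= 569.5000

569.5000


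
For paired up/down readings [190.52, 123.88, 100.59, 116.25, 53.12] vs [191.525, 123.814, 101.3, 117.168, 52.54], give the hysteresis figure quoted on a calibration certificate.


|190.52 - 191.525| = 1.0050
|123.88 - 123.814| = 0.0660
|100.59 - 101.3| = 0.7100
|116.25 - 117.168| = 0.9180
|53.12 - 52.54| = 0.5800
hysteresis = max(diffs) = 1.0050

1.0050


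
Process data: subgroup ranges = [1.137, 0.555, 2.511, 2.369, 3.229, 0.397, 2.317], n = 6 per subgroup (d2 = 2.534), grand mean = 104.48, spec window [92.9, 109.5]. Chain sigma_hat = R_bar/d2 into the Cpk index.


R_bar = (1.137 + 0.555 + 2.511 + 2.369 + 3.229 + 0.397 + 2.317) / 7 = 1.7878571
sigma = R_bar / d2 = 1.7878571 / 2.534 = 0.7055474
Cp = (USL - LSL)/(6*sigma) = (109.5 - 92.9)/(6*0.7055474) = 3.9213
Cpu = (109.5 - 104.48)/(3*0.7055474) = 2.3717
Cpl = (104.48 - 92.9)/(3*0.7055474) = 5.4709
Cpk = min(Cpu, Cpl) = 2.3717

2.3717


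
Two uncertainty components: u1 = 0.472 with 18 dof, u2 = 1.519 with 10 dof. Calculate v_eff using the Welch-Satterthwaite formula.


uc = sqrt(u1^2 + u2^2) = sqrt(0.472^2 + 1.519^2) = 1.590643
v_eff = uc^4 / (u1^4/v1 + u2^4/v2)
= 1.590643^4 / (0.472^4/18 + 1.519^4/10)
= 6.4016345 / 0.53514885
v_eff = 11.9623

11.9623


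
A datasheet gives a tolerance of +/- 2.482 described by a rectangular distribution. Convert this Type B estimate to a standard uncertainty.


u_B = half_width / sqrt(3)
u_B = 2.482 / 1.7320508
u_B = 1.4330

1.4330


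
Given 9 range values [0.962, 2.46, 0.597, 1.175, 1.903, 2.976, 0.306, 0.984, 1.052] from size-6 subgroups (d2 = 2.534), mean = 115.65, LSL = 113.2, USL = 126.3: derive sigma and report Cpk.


R_bar = (0.962 + 2.46 + 0.597 + 1.175 + 1.903 + 2.976 + 0.306 + 0.984 + 1.052) / 9 = 1.3794444
sigma = R_bar / d2 = 1.3794444 / 2.534 = 0.54437427
Cp = (USL - LSL)/(6*sigma) = (126.3 - 113.2)/(6*0.54437427) = 4.0107
Cpu = (126.3 - 115.65)/(3*0.54437427) = 6.5212
Cpl = (115.65 - 113.2)/(3*0.54437427) = 1.5002
Cpk = min(Cpu, Cpl) = 1.5002

1.5002


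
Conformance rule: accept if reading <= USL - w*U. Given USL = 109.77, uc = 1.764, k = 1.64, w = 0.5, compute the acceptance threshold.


U = k * uc = 1.64 * 1.764 = 2.89296
guard band g = w * U = 0.5 * 2.89296 = 1.44648
AL = USL - g = 109.77 - 1.44648
AL = 108.3235

108.3235


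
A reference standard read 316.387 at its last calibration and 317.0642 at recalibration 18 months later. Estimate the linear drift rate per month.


rate = (v2 - v1) / months
= (317.0642 - 316.387) / 18
= 0.6772 / 18
= 0.0376

0.0376


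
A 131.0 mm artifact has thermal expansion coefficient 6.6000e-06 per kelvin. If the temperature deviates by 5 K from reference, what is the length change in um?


dL = L * alpha * dT
= 131.0 * 6.6000e-06 * 5
= 0.0043230 mm
dL_um = 0.0043230 * 1000 = 4.3230 um

4.3230


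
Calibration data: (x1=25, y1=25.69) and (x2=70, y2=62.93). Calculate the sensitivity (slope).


slope = (y2 - y1) / (x2 - x1)
= (62.93 - 25.69) / (70 - 25)
= 37.2400 / 45
= 0.8276

0.8276


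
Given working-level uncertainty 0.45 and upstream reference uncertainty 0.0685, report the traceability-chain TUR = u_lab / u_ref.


TUR = u_lab / u_ref
= 0.45 / 0.0685
= 6.5693

6.5693


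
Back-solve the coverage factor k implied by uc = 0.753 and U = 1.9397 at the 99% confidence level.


k = U / uc
k = 1.9397 / 0.753
k = 2.576

2.576


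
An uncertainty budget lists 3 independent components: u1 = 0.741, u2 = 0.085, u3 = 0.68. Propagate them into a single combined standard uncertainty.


uc = sqrt(0.741^2 + 0.085^2 + 0.68^2)
uc = sqrt(1.018706)
uc = 1.0093

1.0093


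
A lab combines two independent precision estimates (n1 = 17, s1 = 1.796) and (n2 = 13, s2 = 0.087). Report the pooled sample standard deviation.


s_p = sqrt(((n1-1)*s1^2 + (n2-1)*s2^2) / (n1+n2-2))
numerator = (17-1)*1.796^2 + (13-1)*0.087^2 = 51.609856 + 0.090828 = 51.700684
denominator = 17 + 13 - 2 = 28
s_p^2 = 51.700684 / 28 = 1.846453
s_p = sqrt(1.846453) = 1.3588

1.3588


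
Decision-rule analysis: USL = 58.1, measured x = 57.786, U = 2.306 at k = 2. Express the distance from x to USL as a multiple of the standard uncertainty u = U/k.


u = U / k = 2.306 / 2 = 1.153
margin = |USL - x| = |58.1 - 57.786| = 0.314
z = margin / u = 0.314 / 1.153
z = 0.2723

0.2723


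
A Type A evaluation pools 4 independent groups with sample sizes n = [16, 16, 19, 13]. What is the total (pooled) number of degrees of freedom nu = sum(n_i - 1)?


nu = sum_i (n_i - 1)
nu = ((16 - 1) + (16 - 1) + (19 - 1) + (13 - 1))
nu = 15 + 15 + 18 + 12
nu = 60

60


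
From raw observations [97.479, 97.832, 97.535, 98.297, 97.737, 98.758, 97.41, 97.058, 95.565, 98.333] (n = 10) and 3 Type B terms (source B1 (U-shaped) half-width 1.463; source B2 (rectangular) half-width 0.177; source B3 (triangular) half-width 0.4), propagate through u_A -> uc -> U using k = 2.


mean = (97.479 + 97.832 + 97.535 + 98.297 + 97.737 + 98.758 + 97.41 + 97.058 + 95.565 + 98.333) / 10 = 97.6004
s = sqrt(sum((x - mean)^2)/(n-1)) = 0.87728169
u_A = s / sqrt(n) = 0.87728169 / sqrt(10) = 0.27742083
u_B1 = 1.463 / sqrt(2) = 1.0344972
u_B2 = 0.177 / sqrt(3) = 0.102191
u_B3 = 0.4 / sqrt(6) = 0.16329932
uc = sqrt(0.27742083^2 + 1.0344972^2 + 0.102191^2 + 0.16329932^2) = 1.0882355
U = k * uc = 2 * 1.0882355
U = 2.1765

2.1765


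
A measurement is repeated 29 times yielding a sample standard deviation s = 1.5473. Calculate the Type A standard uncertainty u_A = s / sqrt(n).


u_A = s / sqrt(n)
u_A = 1.5473 / sqrt(29)
u_A = 1.5473 / 5.3851648
u_A = 0.2873

0.2873


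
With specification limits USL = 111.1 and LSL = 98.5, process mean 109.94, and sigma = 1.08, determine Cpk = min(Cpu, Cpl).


Cpu = (USL - mean) / (3*sigma) = (111.1 - 109.94) / (3*1.08) = 0.3580
Cpl = (mean - LSL) / (3*sigma) = (109.94 - 98.5) / (3*1.08) = 3.5309
Cpk = min(Cpu, Cpl) = 0.3580

0.3580


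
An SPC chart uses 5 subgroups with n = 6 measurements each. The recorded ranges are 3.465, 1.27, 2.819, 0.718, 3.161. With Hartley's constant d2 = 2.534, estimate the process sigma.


R_bar = (3.465 + 1.27 + 2.819 + 0.718 + 3.161) / 5
R_bar = 11.433 / 5 = 2.2866
sigma_hat = R_bar / d2 = 2.2866 / 2.534 = 0.9024

0.9024


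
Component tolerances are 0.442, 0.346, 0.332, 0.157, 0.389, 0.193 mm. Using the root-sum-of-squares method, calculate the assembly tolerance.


RSS = sqrt(0.442^2 + 0.346^2 + 0.332^2 + 0.157^2 + 0.389^2 + 0.193^2)
= sqrt(0.638523)
= 0.7991

0.7991


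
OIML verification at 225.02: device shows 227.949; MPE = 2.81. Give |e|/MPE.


e = indication - reference = 227.949 - 225.02 = 2.9290
|e| = 2.9290
ratio = |e| / MPE = 2.9290 / 2.81
ratio = 1.0423

1.0423


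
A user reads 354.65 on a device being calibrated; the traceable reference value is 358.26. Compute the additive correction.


Correction = standard - reading
= 358.26 - 354.65
= 3.6100

3.6100


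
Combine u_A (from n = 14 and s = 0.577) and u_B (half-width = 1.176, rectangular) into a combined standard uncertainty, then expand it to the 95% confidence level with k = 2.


u_A = s / sqrt(n) = 0.577 / sqrt(14) = 0.15420974
u_B = half_width / sqrt(3) = 1.176 / sqrt(3) = 0.67896392
uc = sqrt(u_A^2 + u_B^2) = sqrt(0.15420974^2 + 0.67896392^2) = 0.69625617
U = k * uc = 2 * 0.69625617
U = 1.3925

1.3925


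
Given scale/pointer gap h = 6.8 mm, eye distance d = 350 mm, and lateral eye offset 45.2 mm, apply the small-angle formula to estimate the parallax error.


error = h * offset / d
= 6.8 * 45.2 / 350
= 0.8782

0.8782


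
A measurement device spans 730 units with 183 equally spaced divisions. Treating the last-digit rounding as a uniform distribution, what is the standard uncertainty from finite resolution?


resolution = range / divisions
resolution = 730 / 183 = 3.989071
u_res = resolution / (2*sqrt(3))
u_res = 3.989071 / 3.4641016
u_res = 1.1515

1.1515


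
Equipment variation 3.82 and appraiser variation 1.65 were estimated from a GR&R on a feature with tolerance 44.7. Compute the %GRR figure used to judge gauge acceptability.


GRR = sqrt(EV^2 + AV^2) = sqrt(3.82^2 + 1.65^2) = 4.1611176
%GRR = GRR / tol * 100 = 4.1611176 / 44.7 * 100
%GRR = 9.3090

9.3090


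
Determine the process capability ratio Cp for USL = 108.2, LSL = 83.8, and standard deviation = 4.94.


Cp = (USL - LSL) / (6 * sigma)
= (108.2 - 83.8) / (6 * 4.94)
= 24.4000 / 29.6400
= 0.8232

0.8232


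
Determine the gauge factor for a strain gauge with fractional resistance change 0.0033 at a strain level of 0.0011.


GF = (dR/R) / epsilon
= 0.0033 / 0.0011
= 3.0000

3.0000


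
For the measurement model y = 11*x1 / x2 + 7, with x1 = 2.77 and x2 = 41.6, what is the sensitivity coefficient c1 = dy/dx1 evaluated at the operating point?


y = 11*x1 / x2 + 7
dy/dx1 = 11/x2
Evaluate at x2 = 41.6: c1 = 11 / 41.6
c1 = 0.2644

0.2644


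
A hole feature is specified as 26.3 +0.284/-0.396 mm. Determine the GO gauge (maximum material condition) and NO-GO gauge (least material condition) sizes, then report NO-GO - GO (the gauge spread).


GO = nominal - lower_tol (smallest hole = maximum material condition)
GO = 26.3 - 0.396 = 25.904
NO-GO = nominal + upper_tol (largest hole = least material condition)
NO-GO = 26.3 + 0.284 = 26.584
spread = NO-GO - GO = 26.584 - 25.904 = 0.6800

0.6800


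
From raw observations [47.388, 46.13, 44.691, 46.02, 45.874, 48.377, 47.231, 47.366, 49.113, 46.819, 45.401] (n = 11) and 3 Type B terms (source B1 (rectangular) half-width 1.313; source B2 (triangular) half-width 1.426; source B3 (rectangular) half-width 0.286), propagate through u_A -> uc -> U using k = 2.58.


mean = (47.388 + 46.13 + 44.691 + 46.02 + 45.874 + 48.377 + 47.231 + 47.366 + 49.113 + 46.819 + 45.401) / 11 = 46.76454545
s = sqrt(sum((x - mean)^2)/(n-1)) = 1.3036545
u_A = s / sqrt(n) = 1.3036545 / sqrt(11) = 0.39306662
u_B1 = 1.313 / sqrt(3) = 0.7580609
u_B2 = 1.426 / sqrt(6) = 0.58216206
u_B3 = 0.286 / sqrt(3) = 0.16512218
uc = sqrt(0.39306662^2 + 0.7580609^2 + 0.58216206^2 + 0.16512218^2) = 1.0465829
U = k * uc = 2.58 * 1.0465829
U = 2.7002

2.7002


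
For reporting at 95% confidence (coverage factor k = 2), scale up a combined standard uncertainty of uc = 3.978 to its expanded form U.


U = k * uc
U = 2 * 3.978
U = 7.9560

7.9560


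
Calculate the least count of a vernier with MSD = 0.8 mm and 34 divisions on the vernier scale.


LC = MSD / n_div
= 0.8 / 34
= 0.0235

0.0235


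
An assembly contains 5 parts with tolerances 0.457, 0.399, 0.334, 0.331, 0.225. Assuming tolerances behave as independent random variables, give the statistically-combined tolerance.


RSS = sqrt(0.457^2 + 0.399^2 + 0.334^2 + 0.331^2 + 0.225^2)
= sqrt(0.639792)
= 0.7999

0.7999


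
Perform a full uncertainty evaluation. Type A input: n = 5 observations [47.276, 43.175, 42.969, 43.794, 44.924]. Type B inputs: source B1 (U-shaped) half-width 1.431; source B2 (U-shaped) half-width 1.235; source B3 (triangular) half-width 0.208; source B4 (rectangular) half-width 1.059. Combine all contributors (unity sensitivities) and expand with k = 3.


mean = (47.276 + 43.175 + 42.969 + 43.794 + 44.924) / 5 = 44.4276
s = sqrt(sum((x - mean)^2)/(n-1)) = 1.764778
u_A = s / sqrt(n) = 1.764778 / sqrt(5) = 0.78923271
u_B1 = 1.431 / sqrt(2) = 1.0118698
u_B2 = 1.235 / sqrt(2) = 0.87327687
u_B3 = 0.208 / sqrt(6) = 0.084915644
u_B4 = 1.059 / sqrt(3) = 0.61141394
uc = sqrt(0.78923271^2 + 1.0118698^2 + 0.87327687^2 + 0.084915644^2 + 0.61141394^2) = 1.6704547
U = k * uc = 3 * 1.6704547
U = 5.0114

5.0114


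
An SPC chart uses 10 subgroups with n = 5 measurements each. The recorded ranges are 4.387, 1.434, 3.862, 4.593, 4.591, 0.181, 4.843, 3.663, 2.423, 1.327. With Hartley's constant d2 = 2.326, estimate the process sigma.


R_bar = (4.387 + 1.434 + 3.862 + 4.593 + 4.591 + 0.181 + 4.843 + 3.663 + 2.423 + 1.327) / 10
R_bar = 31.304 / 10 = 3.1304
sigma_hat = R_bar / d2 = 3.1304 / 2.326 = 1.3458

1.3458


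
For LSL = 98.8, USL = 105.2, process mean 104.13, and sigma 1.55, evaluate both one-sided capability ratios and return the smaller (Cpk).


Cpu = (USL - mean) / (3*sigma) = (105.2 - 104.13) / (3*1.55) = 0.2301
Cpl = (mean - LSL) / (3*sigma) = (104.13 - 98.8) / (3*1.55) = 1.1462
Cpk = min(Cpu, Cpl) = 0.2301

0.2301


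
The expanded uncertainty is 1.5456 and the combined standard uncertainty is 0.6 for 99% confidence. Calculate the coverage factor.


k = U / uc
k = 1.5456 / 0.6
k = 2.576

2.576


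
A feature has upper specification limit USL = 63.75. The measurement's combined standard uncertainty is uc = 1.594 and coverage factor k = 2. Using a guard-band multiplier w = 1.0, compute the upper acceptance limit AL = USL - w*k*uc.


U = k * uc = 2 * 1.594 = 3.188
guard band g = w * U = 1.0 * 3.188 = 3.188
AL = USL - g = 63.75 - 3.188
AL = 60.5620

60.5620


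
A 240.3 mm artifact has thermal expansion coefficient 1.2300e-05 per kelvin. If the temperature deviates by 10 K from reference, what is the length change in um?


dL = L * alpha * dT
= 240.3 * 1.2300e-05 * 10
= 0.0295569 mm
dL_um = 0.0295569 * 1000 = 29.5569 um

29.5569


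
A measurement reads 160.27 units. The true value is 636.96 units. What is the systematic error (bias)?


Systematic error = measured - true
= 160.27 - 636.96
= -476.6900

-476.6900


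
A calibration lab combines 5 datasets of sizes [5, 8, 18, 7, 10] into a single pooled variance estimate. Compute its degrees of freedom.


nu = sum_i (n_i - 1)
nu = ((5 - 1) + (8 - 1) + (18 - 1) + (7 - 1) + (10 - 1))
nu = 4 + 7 + 17 + 6 + 9
nu = 43

43


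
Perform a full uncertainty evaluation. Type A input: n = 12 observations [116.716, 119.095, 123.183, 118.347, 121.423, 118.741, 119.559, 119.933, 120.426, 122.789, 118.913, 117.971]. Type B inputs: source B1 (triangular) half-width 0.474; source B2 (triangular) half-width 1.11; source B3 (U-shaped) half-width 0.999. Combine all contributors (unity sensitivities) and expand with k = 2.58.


mean = (116.716 + 119.095 + 123.183 + 118.347 + 121.423 + 118.741 + 119.559 + 119.933 + 120.426 + 122.789 + 118.913 + 117.971) / 12 = 119.758
s = sqrt(sum((x - mean)^2)/(n-1)) = 1.9266598
u_A = s / sqrt(n) = 1.9266598 / sqrt(12) = 0.55617878
u_B1 = 0.474 / sqrt(6) = 0.19350969
u_B2 = 1.11 / sqrt(6) = 0.4531556
u_B3 = 0.999 / sqrt(2) = 0.70639967
uc = sqrt(0.55617878^2 + 0.19350969^2 + 0.4531556^2 + 0.70639967^2) = 1.025247
U = k * uc = 2.58 * 1.025247
U = 2.6451

2.6451


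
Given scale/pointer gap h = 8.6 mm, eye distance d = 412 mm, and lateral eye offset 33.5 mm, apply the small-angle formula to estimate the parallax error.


error = h * offset / d
= 8.6 * 33.5 / 412
= 0.6993

0.6993


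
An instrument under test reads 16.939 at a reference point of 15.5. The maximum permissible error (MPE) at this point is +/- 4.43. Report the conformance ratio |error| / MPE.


e = indication - reference = 16.939 - 15.5 = 1.4390
|e| = 1.4390
ratio = |e| / MPE = 1.4390 / 4.43
ratio = 0.3248

0.3248


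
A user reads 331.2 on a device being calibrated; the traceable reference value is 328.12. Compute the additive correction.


Correction = standard - reading
= 328.12 - 331.2
= -3.0800

-3.0800


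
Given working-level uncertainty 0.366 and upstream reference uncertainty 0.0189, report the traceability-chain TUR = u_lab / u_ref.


TUR = u_lab / u_ref
= 0.366 / 0.0189
= 19.3651

19.3651


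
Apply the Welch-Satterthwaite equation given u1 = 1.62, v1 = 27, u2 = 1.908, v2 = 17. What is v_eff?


uc = sqrt(u1^2 + u2^2) = sqrt(1.62^2 + 1.908^2) = 2.502971
v_eff = uc^4 / (u1^4/v1 + u2^4/v2)
= 2.502971^4 / (1.62^4/27 + 1.908^4/17)
= 39.248519 / 1.0346786
v_eff = 37.9331

37.9331


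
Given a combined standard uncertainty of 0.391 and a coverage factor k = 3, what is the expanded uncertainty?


U = k * uc
U = 3 * 0.391
U = 1.1730

1.1730


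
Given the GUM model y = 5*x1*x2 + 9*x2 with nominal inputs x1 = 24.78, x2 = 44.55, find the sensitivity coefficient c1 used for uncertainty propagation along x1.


y = 5*x1*x2 + 9*x2
dy/dx1 = 5*x2
Evaluate at x2 = 44.55: c1 = 5 * 44.55
c1 = 222.7500

222.7500


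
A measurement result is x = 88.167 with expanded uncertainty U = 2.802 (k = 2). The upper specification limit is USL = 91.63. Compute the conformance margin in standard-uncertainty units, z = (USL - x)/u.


u = U / k = 2.802 / 2 = 1.401
margin = |USL - x| = |91.63 - 88.167| = 3.463
z = margin / u = 3.463 / 1.401
z = 2.4718

2.4718


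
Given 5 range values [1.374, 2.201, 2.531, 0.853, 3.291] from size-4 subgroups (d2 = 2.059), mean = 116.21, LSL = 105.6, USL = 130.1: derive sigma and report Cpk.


R_bar = (1.374 + 2.201 + 2.531 + 0.853 + 3.291) / 5 = 2.05
sigma = R_bar / d2 = 2.05 / 2.059 = 0.99562895
Cp = (USL - LSL)/(6*sigma) = (130.1 - 105.6)/(6*0.99562895) = 4.1013
Cpu = (130.1 - 116.21)/(3*0.99562895) = 4.6503
Cpl = (116.21 - 105.6)/(3*0.99562895) = 3.5522
Cpk = min(Cpu, Cpl) = 3.5522

3.5522
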